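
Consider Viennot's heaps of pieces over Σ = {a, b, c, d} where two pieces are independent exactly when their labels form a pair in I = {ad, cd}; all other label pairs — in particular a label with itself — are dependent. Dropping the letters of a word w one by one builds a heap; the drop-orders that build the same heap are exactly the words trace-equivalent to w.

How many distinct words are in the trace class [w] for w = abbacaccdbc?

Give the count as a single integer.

6

drop 0:a onto floor
drop 1:b onto {0:a}
drop 2:b onto {1:b}
drop 3:a onto {2:b}
drop 4:c onto {3:a}
drop 5:a onto {4:c}
drop 6:c onto {5:a}
drop 7:c onto {6:c}
drop 8:d onto {2:b}
drop 9:b onto {7:c, 8:d}
drop 10:c onto {9:b}
ground layer = {0:a}
drop-orders for the pieces not yet dropped (sum over which currently-grounded one goes next):
  1 to go: {10} 1
  2 to go: {9,10} 1
  3 to go: {7,9,10} 1  {8,9,10} 1
  4 to go: {6,7,9,10} 1  {7,8,9,10} 2
  5 to go: {5,6,7,9,10} 1  {6,7,8,9,10} 3
  6 to go: {4,5,6,7,9,10} 1  {5,6,7,8,9,10} 4
  7 to go: {3,4,5,6,7,9,10} 1  {4,5,6,7,8,9,10} 5
  8 to go: {3,4,5,6,7,8,9,10} 6
  9 to go: {2,3,4,5,6,7,8,9,10} 6
  if 0:a drops first: 6 orders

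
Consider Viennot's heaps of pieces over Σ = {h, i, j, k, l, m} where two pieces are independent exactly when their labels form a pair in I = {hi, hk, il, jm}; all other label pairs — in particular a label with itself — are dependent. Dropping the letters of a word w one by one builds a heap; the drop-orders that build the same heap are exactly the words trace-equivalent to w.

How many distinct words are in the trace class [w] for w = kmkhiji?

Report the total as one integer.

0(k) covers ∅
1(m) covers 0:k
2(k) covers 1:m
3(h) covers 1:m
4(i) covers 2:k
5(j) covers 3:h, 4:i
6(i) covers 5:j
floor of heap: 0:k
completions by unplaced set U, small U first (add the entries for U minus each lowest piece of U):
  |U|=1: {6}:1
  |U|=2: {5,6}:1
  |U|=3: {3,5,6}:1  {4,5,6}:1
  |U|=4: {2,4,5,6}:1  {3,4,5,6}:2
  |U|=5: {2,3,4,5,6}:3
  start at 0(k): 3

3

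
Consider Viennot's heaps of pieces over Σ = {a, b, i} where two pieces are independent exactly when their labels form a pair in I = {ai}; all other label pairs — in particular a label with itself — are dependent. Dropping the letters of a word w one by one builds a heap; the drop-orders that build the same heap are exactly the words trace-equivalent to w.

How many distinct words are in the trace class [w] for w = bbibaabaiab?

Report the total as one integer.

0(b) covers ∅
1(b) covers 0:b
2(i) covers 1:b
3(b) covers 2:i
4(a) covers 3:b
5(a) covers 4:a
6(b) covers 5:a
7(a) covers 6:b
8(i) covers 6:b
9(a) covers 7:a
10(b) covers 8:i, 9:a
floor of heap: 0:b
completions by unplaced set U, small U first (add the entries for U minus each lowest piece of U):
  |U|=1: {10}:1
  |U|=2: {8,10}:1  {9,10}:1
  |U|=3: {7,9,10}:1  {8,9,10}:2
  |U|=4: {7,8,9,10}:3
  |U|=5: {6,7,8,9,10}:3
  |U|=6: {5,6,7,8,9,10}:3
  |U|=7: {4,5,6,7,8,9,10}:3
  |U|=8: {3,4,5,6,7,8,9,10}:3
  |U|=9: {2,3,4,5,6,7,8,9,10}:3
  start at 0(b): 3

3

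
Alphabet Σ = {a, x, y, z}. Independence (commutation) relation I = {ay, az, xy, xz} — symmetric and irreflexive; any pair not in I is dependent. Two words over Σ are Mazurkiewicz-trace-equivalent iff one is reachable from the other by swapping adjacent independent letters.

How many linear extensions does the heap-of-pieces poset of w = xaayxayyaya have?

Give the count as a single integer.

330

0(x) covers ∅
1(a) covers 0:x
2(a) covers 1:a
3(y) covers ∅
4(x) covers 2:a
5(a) covers 4:x
6(y) covers 3:y
7(y) covers 6:y
8(a) covers 5:a
9(y) covers 7:y
10(a) covers 8:a
floor of heap: 0:x, 3:y
completions by unplaced set U, small U first (add the entries for U minus each lowest piece of U):
  |U|=1: {9}:1  {10}:1
  |U|=2: {7,9}:1  {8,10}:1  {9,10}:2
  |U|=3: {5,8,10}:1  {6,7,9}:1  {7,9,10}:3  {8,9,10}:3
  |U|=4: {3,6,7,9}:1  {4,5,8,10}:1  {5,8,9,10}:4  {6,7,9,10}:4  {7,8,9,10}:6
  |U|=5: {2,4,5,8,10}:1  {3,6,7,9,10}:5  {4,5,8,9,10}:5  {5,7,8,9,10}:10  {6,7,8,9,10}:10
  |U|=6: {1,2,4,5,8,10}:1  {2,4,5,8,9,10}:6  {3,6,7,8,9,10}:15  {4,5,7,8,9,10}:15  {5,6,7,8,9,10}:20
  |U|=7: {0,1,2,4,5,8,10}:1  {1,2,4,5,8,9,10}:7  {2,4,5,7,8,9,10}:21  {3,5,6,7,8,9,10}:35  {4,5,6,7,8,9,10}:35
  |U|=8: {0,1,2,4,5,8,9,10}:8  {1,2,4,5,7,8,9,10}:28  {2,4,5,6,7,8,9,10}:56  {3,4,5,6,7,8,9,10}:70
  |U|=9: {0,1,2,4,5,7,8,9,10}:36  {1,2,4,5,6,7,8,9,10}:84  {2,3,4,5,6,7,8,9,10}:126
  start at 0(x): 210
  start at 3(y): 120
sum over floor = 330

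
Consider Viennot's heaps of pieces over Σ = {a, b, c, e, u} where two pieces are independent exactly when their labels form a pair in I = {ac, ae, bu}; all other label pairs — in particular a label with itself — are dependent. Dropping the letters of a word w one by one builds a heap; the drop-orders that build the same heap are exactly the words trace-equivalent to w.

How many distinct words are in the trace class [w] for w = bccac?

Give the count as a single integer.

#0=b has no predecessor
#1=c depends on [0:b]
#2=c depends on [1:c]
#3=a depends on [0:b]
#4=c depends on [2:c]
sources: [0:b]
N(rest) = Σ N(rest − s) over sources s of rest; N(one piece) = 1:
  size 1 → [3]=1  [4]=1
  size 2 → [2,4]=1  [3,4]=2
  size 3 → [1,2,4]=1  [2,3,4]=3
  first=0(b) contributes 4

4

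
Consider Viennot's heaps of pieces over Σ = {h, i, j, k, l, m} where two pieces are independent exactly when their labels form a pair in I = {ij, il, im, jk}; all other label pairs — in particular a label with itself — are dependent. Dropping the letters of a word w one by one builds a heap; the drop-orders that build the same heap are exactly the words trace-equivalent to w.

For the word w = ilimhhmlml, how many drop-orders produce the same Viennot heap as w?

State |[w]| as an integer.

6

drop 0:i onto floor
drop 1:l onto floor
drop 2:i onto {0:i}
drop 3:m onto {1:l}
drop 4:h onto {2:i, 3:m}
drop 5:h onto {4:h}
drop 6:m onto {5:h}
drop 7:l onto {6:m}
drop 8:m onto {7:l}
drop 9:l onto {8:m}
ground layer = {0:i, 1:l}
drop-orders for the pieces not yet dropped (sum over which currently-grounded one goes next):
  1 to go: {9} 1
  2 to go: {8,9} 1
  3 to go: {7,8,9} 1
  4 to go: {6,7,8,9} 1
  5 to go: {5,6,7,8,9} 1
  6 to go: {4,5,6,7,8,9} 1
  7 to go: {2,4,5,6,7,8,9} 1  {3,4,5,6,7,8,9} 1
  8 to go: {0,2,4,5,6,7,8,9} 1  {1,3,4,5,6,7,8,9} 1  {2,3,4,5,6,7,8,9} 2
  if 0:i drops first: 3 orders
  if 1:l drops first: 3 orders
heap linearizations: 6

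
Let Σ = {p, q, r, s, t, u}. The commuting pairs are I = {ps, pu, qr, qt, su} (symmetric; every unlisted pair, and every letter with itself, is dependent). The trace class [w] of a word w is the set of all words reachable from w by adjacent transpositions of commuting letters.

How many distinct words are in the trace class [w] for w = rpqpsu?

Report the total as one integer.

6

0(r) covers ∅
1(p) covers 0:r
2(q) covers 1:p
3(p) covers 2:q
4(s) covers 2:q
5(u) covers 2:q
floor of heap: 0:r
completions by unplaced set U, small U first (add the entries for U minus each lowest piece of U):
  |U|=1: {3}:1  {4}:1  {5}:1
  |U|=2: {3,4}:2  {3,5}:2  {4,5}:2
  |U|=3: {3,4,5}:6
  |U|=4: {2,3,4,5}:6
  start at 0(r): 6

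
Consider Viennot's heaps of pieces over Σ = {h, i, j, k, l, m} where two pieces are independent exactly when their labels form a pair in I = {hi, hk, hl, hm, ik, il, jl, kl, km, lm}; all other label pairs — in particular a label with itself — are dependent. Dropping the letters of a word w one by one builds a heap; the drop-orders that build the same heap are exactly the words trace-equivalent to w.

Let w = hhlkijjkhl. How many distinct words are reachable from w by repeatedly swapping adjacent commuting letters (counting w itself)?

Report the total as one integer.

1080

#0=h has no predecessor
#1=h depends on [0:h]
#2=l has no predecessor
#3=k has no predecessor
#4=i has no predecessor
#5=j depends on [1:h, 3:k, 4:i]
#6=j depends on [5:j]
#7=k depends on [6:j]
#8=h depends on [6:j]
#9=l depends on [2:l]
sources: [0:h, 2:l, 3:k, 4:i]
N(rest) = Σ N(rest − s) over sources s of rest; N(one piece) = 1:
  size 1 → [7]=1  [8]=1  [9]=1
  size 2 → [2,9]=1  [7,8]=2  [7,9]=2  [8,9]=2
  size 3 → [2,7,9]=3  [2,8,9]=3  [6,7,8]=2  [7,8,9]=6
  size 4 → [2,7,8,9]=12  [5,6,7,8]=2  [6,7,8,9]=8
  size 5 → [1,5,6,7,8]=2  [2,6,7,8,9]=20  [3,5,6,7,8]=2  [4,5,6,7,8]=2  [5,6,7,8,9]=10
  size 6 → [0,1,5,6,7,8]=2  [1,3,5,6,7,8]=4  [1,4,5,6,7,8]=4  [1,5,6,7,8,9]=12  [2,5,6,7,8,9]=30  [3,4,5,6,7,8]=4  [3,5,6,7,8,9]=12  [4,5,6,7,8,9]=12
  size 7 → [0,1,3,5,6,7,8]=6  [0,1,4,5,6,7,8]=6  [0,1,5,6,7,8,9]=14  [1,2,5,6,7,8,9]=42  [1,3,4,5,6,7,8]=12  [1,3,5,6,7,8,9]=28  [1,4,5,6,7,8,9]=28  [2,3,5,6,7,8,9]=42  [2,4,5,6,7,8,9]=42  [3,4,5,6,7,8,9]=28
  size 8 → [0,1,2,5,6,7,8,9]=56  [0,1,3,4,5,6,7,8]=24  [0,1,3,5,6,7,8,9]=48  [0,1,4,5,6,7,8,9]=48  [1,2,3,5,6,7,8,9]=112  [1,2,4,5,6,7,8,9]=112  [1,3,4,5,6,7,8,9]=96  [2,3,4,5,6,7,8,9]=112
  first=0(h) contributes 432
  first=2(l) contributes 216
  first=3(k) contributes 216
  first=4(i) contributes 216
|[w]| = 1080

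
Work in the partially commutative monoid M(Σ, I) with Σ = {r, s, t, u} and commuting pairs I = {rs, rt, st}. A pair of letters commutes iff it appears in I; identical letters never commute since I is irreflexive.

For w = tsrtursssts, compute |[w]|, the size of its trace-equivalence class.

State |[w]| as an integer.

360

#0=t has no predecessor
#1=s has no predecessor
#2=r has no predecessor
#3=t depends on [0:t]
#4=u depends on [1:s, 2:r, 3:t]
#5=r depends on [4:u]
#6=s depends on [4:u]
#7=s depends on [6:s]
#8=s depends on [7:s]
#9=t depends on [4:u]
#10=s depends on [8:s]
sources: [0:t, 1:s, 2:r]
N(rest) = Σ N(rest − s) over sources s of rest; N(one piece) = 1:
  size 1 → [5]=1  [9]=1  [10]=1
  size 2 → [5,9]=2  [5,10]=2  [8,10]=1  [9,10]=2
  size 3 → [5,8,10]=3  [5,9,10]=6  [7,8,10]=1  [8,9,10]=3
  size 4 → [5,7,8,10]=4  [5,8,9,10]=12  [6,7,8,10]=1  [7,8,9,10]=4
  size 5 → [5,6,7,8,10]=5  [5,7,8,9,10]=20  [6,7,8,9,10]=5
  size 6 → [5,6,7,8,9,10]=30
  size 7 → [4,5,6,7,8,9,10]=30
  size 8 → [1,4,5,6,7,8,9,10]=30  [2,4,5,6,7,8,9,10]=30  [3,4,5,6,7,8,9,10]=30
  size 9 → [0,3,4,5,6,7,8,9,10]=30  [1,2,4,5,6,7,8,9,10]=60  [1,3,4,5,6,7,8,9,10]=60  [2,3,4,5,6,7,8,9,10]=60
  first=0(t) contributes 180
  first=1(s) contributes 90
  first=2(r) contributes 90
|[w]| = 360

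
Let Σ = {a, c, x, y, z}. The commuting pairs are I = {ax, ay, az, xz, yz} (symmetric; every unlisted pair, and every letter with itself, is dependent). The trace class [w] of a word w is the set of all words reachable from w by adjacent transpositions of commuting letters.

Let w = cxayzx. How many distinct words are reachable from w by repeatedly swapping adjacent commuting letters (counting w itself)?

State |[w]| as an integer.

20

#0=c has no predecessor
#1=x depends on [0:c]
#2=a depends on [0:c]
#3=y depends on [1:x]
#4=z depends on [0:c]
#5=x depends on [3:y]
sources: [0:c]
N(rest) = Σ N(rest − s) over sources s of rest; N(one piece) = 1:
  size 1 → [2]=1  [4]=1  [5]=1
  size 2 → [2,4]=2  [2,5]=2  [3,5]=1  [4,5]=2
  size 3 → [1,3,5]=1  [2,3,5]=3  [2,4,5]=6  [3,4,5]=3
  size 4 → [1,2,3,5]=4  [1,3,4,5]=4  [2,3,4,5]=12
  first=0(c) contributes 20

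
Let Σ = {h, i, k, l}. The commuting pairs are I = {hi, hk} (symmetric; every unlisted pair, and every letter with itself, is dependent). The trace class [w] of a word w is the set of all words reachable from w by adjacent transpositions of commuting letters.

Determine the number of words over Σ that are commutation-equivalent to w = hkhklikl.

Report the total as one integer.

6

piece 0:h — minimal
piece 1:k — minimal
piece 2:h rests on {0:h}
piece 3:k rests on {1:k}
piece 4:l rests on {2:h, 3:k}
piece 5:i rests on {4:l}
piece 6:k rests on {5:i}
piece 7:l rests on {6:k}
minimal pieces: {0:h, 1:k}
ways to finish when only these pieces remain (= sum over removing one remaining piece with nothing left below it):
  1 left: {7}→1
  2 left: {6,7}→1
  3 left: {5,6,7}→1
  4 left: {4,5,6,7}→1
  5 left: {2,4,5,6,7}→1  {3,4,5,6,7}→1
  6 left: {0,2,4,5,6,7}→1  {1,3,4,5,6,7}→1  {2,3,4,5,6,7}→2
  placing 0:h first → 3 extensions
  placing 1:k first → 3 extensions
total linear extensions = 6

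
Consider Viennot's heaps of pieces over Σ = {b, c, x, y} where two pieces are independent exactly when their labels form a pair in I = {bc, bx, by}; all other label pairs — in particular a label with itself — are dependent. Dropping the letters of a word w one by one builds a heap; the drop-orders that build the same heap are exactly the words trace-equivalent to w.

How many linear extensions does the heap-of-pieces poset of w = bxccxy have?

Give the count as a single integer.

#0=b has no predecessor
#1=x has no predecessor
#2=c depends on [1:x]
#3=c depends on [2:c]
#4=x depends on [3:c]
#5=y depends on [4:x]
sources: [0:b, 1:x]
N(rest) = Σ N(rest − s) over sources s of rest; N(one piece) = 1:
  size 1 → [0]=1  [5]=1
  size 2 → [0,5]=2  [4,5]=1
  size 3 → [0,4,5]=3  [3,4,5]=1
  size 4 → [0,3,4,5]=4  [2,3,4,5]=1
  first=0(b) contributes 1
  first=1(x) contributes 5
|[w]| = 6

6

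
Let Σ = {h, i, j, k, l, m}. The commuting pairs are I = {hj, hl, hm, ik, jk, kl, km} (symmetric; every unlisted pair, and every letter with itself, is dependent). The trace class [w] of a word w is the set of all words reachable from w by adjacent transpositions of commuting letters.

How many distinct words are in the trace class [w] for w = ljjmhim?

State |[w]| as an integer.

drop 0:l onto floor
drop 1:j onto {0:l}
drop 2:j onto {1:j}
drop 3:m onto {2:j}
drop 4:h onto floor
drop 5:i onto {3:m, 4:h}
drop 6:m onto {5:i}
ground layer = {0:l, 4:h}
drop-orders for the pieces not yet dropped (sum over which currently-grounded one goes next):
  1 to go: {6} 1
  2 to go: {5,6} 1
  3 to go: {3,5,6} 1  {4,5,6} 1
  4 to go: {2,3,5,6} 1  {3,4,5,6} 2
  5 to go: {1,2,3,5,6} 1  {2,3,4,5,6} 3
  if 0:l drops first: 4 orders
  if 4:h drops first: 1 orders
heap linearizations: 5

5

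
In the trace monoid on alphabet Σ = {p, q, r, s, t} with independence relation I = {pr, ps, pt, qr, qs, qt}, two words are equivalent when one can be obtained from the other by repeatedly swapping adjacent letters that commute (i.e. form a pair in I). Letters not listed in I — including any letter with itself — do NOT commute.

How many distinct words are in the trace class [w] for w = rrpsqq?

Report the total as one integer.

20

#0=r has no predecessor
#1=r depends on [0:r]
#2=p has no predecessor
#3=s depends on [1:r]
#4=q depends on [2:p]
#5=q depends on [4:q]
sources: [0:r, 2:p]
N(rest) = Σ N(rest − s) over sources s of rest; N(one piece) = 1:
  size 1 → [3]=1  [5]=1
  size 2 → [1,3]=1  [3,5]=2  [4,5]=1
  size 3 → [0,1,3]=1  [1,3,5]=3  [2,4,5]=1  [3,4,5]=3
  size 4 → [0,1,3,5]=4  [1,3,4,5]=6  [2,3,4,5]=4
  first=0(r) contributes 10
  first=2(p) contributes 10
|[w]| = 20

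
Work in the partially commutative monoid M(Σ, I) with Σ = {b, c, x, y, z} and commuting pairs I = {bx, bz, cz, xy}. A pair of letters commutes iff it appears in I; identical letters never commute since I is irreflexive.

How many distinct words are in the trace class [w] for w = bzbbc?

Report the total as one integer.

5

#0=b has no predecessor
#1=z has no predecessor
#2=b depends on [0:b]
#3=b depends on [2:b]
#4=c depends on [3:b]
sources: [0:b, 1:z]
N(rest) = Σ N(rest − s) over sources s of rest; N(one piece) = 1:
  size 1 → [1]=1  [4]=1
  size 2 → [1,4]=2  [3,4]=1
  size 3 → [1,3,4]=3  [2,3,4]=1
  first=0(b) contributes 4
  first=1(z) contributes 1
|[w]| = 5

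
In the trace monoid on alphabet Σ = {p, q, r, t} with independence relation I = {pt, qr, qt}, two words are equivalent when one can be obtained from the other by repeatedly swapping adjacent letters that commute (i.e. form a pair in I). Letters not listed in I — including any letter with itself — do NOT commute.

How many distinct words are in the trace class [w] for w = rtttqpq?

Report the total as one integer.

0(r) covers ∅
1(t) covers 0:r
2(t) covers 1:t
3(t) covers 2:t
4(q) covers ∅
5(p) covers 0:r, 4:q
6(q) covers 5:p
floor of heap: 0:r, 4:q
completions by unplaced set U, small U first (add the entries for U minus each lowest piece of U):
  |U|=1: {3}:1  {6}:1
  |U|=2: {2,3}:1  {3,6}:2  {5,6}:1
  |U|=3: {1,2,3}:1  {2,3,6}:3  {3,5,6}:3  {4,5,6}:1
  |U|=4: {1,2,3,6}:4  {2,3,5,6}:6  {3,4,5,6}:4
  |U|=5: {1,2,3,5,6}:10  {2,3,4,5,6}:10
  start at 0(r): 20
  start at 4(q): 10
sum over floor = 30

30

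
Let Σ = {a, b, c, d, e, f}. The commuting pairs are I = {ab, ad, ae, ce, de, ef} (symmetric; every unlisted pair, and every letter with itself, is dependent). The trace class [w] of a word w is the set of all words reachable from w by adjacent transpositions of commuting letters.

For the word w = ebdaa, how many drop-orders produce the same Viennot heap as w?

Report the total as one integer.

10

drop 0:e onto floor
drop 1:b onto {0:e}
drop 2:d onto {1:b}
drop 3:a onto floor
drop 4:a onto {3:a}
ground layer = {0:e, 3:a}
drop-orders for the pieces not yet dropped (sum over which currently-grounded one goes next):
  1 to go: {2} 1  {4} 1
  2 to go: {1,2} 1  {2,4} 2  {3,4} 1
  3 to go: {0,1,2} 1  {1,2,4} 3  {2,3,4} 3
  if 0:e drops first: 6 orders
  if 3:a drops first: 4 orders
heap linearizations: 10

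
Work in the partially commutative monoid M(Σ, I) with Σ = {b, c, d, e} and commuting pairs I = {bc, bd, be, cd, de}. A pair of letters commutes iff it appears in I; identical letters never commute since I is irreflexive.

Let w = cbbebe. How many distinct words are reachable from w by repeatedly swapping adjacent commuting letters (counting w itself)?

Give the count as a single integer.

drop 0:c onto floor
drop 1:b onto floor
drop 2:b onto {1:b}
drop 3:e onto {0:c}
drop 4:b onto {2:b}
drop 5:e onto {3:e}
ground layer = {0:c, 1:b}
drop-orders for the pieces not yet dropped (sum over which currently-grounded one goes next):
  1 to go: {4} 1  {5} 1
  2 to go: {2,4} 1  {3,5} 1  {4,5} 2
  3 to go: {0,3,5} 1  {1,2,4} 1  {2,4,5} 3  {3,4,5} 3
  4 to go: {0,3,4,5} 4  {1,2,4,5} 4  {2,3,4,5} 6
  if 0:c drops first: 10 orders
  if 1:b drops first: 10 orders
heap linearizations: 20

20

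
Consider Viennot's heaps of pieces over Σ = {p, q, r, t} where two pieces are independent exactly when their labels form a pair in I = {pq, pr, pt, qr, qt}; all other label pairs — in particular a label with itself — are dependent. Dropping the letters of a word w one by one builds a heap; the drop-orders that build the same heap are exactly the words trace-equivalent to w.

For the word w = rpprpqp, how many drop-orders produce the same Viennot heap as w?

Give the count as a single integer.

drop 0:r onto floor
drop 1:p onto floor
drop 2:p onto {1:p}
drop 3:r onto {0:r}
drop 4:p onto {2:p}
drop 5:q onto floor
drop 6:p onto {4:p}
ground layer = {0:r, 1:p, 5:q}
drop-orders for the pieces not yet dropped (sum over which currently-grounded one goes next):
  1 to go: {3} 1  {5} 1  {6} 1
  2 to go: {0,3} 1  {3,5} 2  {3,6} 2  {4,6} 1  {5,6} 2
  3 to go: {0,3,5} 3  {0,3,6} 3  {2,4,6} 1  {3,4,6} 3  {3,5,6} 6  {4,5,6} 3
  4 to go: {0,3,4,6} 6  {0,3,5,6} 12  {1,2,4,6} 1  {2,3,4,6} 4  {2,4,5,6} 4  {3,4,5,6} 12
  5 to go: {0,2,3,4,6} 10  {0,3,4,5,6} 30  {1,2,3,4,6} 5  {1,2,4,5,6} 5  {2,3,4,5,6} 20
  if 0:r drops first: 30 orders
  if 1:p drops first: 60 orders
  if 5:q drops first: 15 orders
heap linearizations: 105

105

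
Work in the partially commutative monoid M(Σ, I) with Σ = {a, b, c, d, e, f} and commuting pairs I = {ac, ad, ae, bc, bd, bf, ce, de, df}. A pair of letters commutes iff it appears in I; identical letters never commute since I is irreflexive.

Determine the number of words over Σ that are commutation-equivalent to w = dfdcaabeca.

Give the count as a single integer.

406

piece 0:d — minimal
piece 1:f — minimal
piece 2:d rests on {0:d}
piece 3:c rests on {1:f, 2:d}
piece 4:a rests on {1:f}
piece 5:a rests on {4:a}
piece 6:b rests on {5:a}
piece 7:e rests on {6:b}
piece 8:c rests on {3:c}
piece 9:a rests on {6:b}
minimal pieces: {0:d, 1:f}
ways to finish when only these pieces remain (= sum over removing one remaining piece with nothing left below it):
  1 left: {7}→1  {8}→1  {9}→1
  2 left: {3,8}→1  {7,8}→2  {7,9}→2  {8,9}→2
  3 left: {2,3,8}→1  {3,7,8}→3  {3,8,9}→3  {6,7,9}→2  {7,8,9}→6
  4 left: {0,2,3,8}→1  {2,3,7,8}→4  {2,3,8,9}→4  {3,7,8,9}→12  {5,6,7,9}→2  {6,7,8,9}→8
  5 left: {0,2,3,7,8}→5  {0,2,3,8,9}→5  {2,3,7,8,9}→20  {3,6,7,8,9}→20  {4,5,6,7,9}→2  {5,6,7,8,9}→10
  6 left: {0,2,3,7,8,9}→30  {2,3,6,7,8,9}→40  {3,5,6,7,8,9}→30  {4,5,6,7,8,9}→12
  7 left: {0,2,3,6,7,8,9}→70  {2,3,5,6,7,8,9}→70  {3,4,5,6,7,8,9}→42
  8 left: {0,2,3,5,6,7,8,9}→140  {1,3,4,5,6,7,8,9}→42  {2,3,4,5,6,7,8,9}→112
  placing 0:d first → 154 extensions
  placing 1:f first → 252 extensions
total linear extensions = 406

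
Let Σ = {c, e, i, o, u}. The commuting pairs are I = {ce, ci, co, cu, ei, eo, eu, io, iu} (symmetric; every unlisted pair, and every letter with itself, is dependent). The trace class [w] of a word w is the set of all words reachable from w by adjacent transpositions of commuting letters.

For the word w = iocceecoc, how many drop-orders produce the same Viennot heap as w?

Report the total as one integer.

0(i) covers ∅
1(o) covers ∅
2(c) covers ∅
3(c) covers 2:c
4(e) covers ∅
5(e) covers 4:e
6(c) covers 3:c
7(o) covers 1:o
8(c) covers 6:c
floor of heap: 0:i, 1:o, 2:c, 4:e
completions by unplaced set U, small U first (add the entries for U minus each lowest piece of U):
  |U|=1: {0}:1  {5}:1  {7}:1  {8}:1
  |U|=2: {0,5}:2  {0,7}:2  {0,8}:2  {1,7}:1  {4,5}:1  {5,7}:2  {5,8}:2  {6,8}:1  {7,8}:2
  |U|=3: {0,1,7}:3  {0,4,5}:3  {0,5,7}:6  {0,5,8}:6  {0,6,8}:3  {0,7,8}:6  {1,5,7}:3  {1,7,8}:3  {3,6,8}:1  {4,5,7}:3  {4,5,8}:3  {5,6,8}:3  {5,7,8}:6  {6,7,8}:3
  |U|=4: {0,1,5,7}:12  {0,1,7,8}:12  {0,3,6,8}:4  {0,4,5,7}:12  {0,4,5,8}:12  {0,5,6,8}:12  {0,5,7,8}:24  {0,6,7,8}:12  {1,4,5,7}:6  {1,5,7,8}:12  {1,6,7,8}:6  {2,3,6,8}:1  {3,5,6,8}:4  {3,6,7,8}:4  {4,5,6,8}:6  {4,5,7,8}:12  {5,6,7,8}:12
  |U|=5: {0,1,4,5,7}:30  {0,1,5,7,8}:60  {0,1,6,7,8}:30  {0,2,3,6,8}:5  {0,3,5,6,8}:20  {0,3,6,7,8}:20  {0,4,5,6,8}:30  {0,4,5,7,8}:60  {0,5,6,7,8}:60  {1,3,6,7,8}:10  {1,4,5,7,8}:30  {1,5,6,7,8}:30  {2,3,5,6,8}:5  {2,3,6,7,8}:5  {3,4,5,6,8}:10  {3,5,6,7,8}:20  {4,5,6,7,8}:30
  |U|=6: {0,1,3,6,7,8}:60  {0,1,4,5,7,8}:180  {0,1,5,6,7,8}:180  {0,2,3,5,6,8}:30  {0,2,3,6,7,8}:30  {0,3,4,5,6,8}:60  {0,3,5,6,7,8}:120  {0,4,5,6,7,8}:180  {1,2,3,6,7,8}:15  {1,3,5,6,7,8}:60  {1,4,5,6,7,8}:90  {2,3,4,5,6,8}:15  {2,3,5,6,7,8}:30  {3,4,5,6,7,8}:60
  |U|=7: {0,1,2,3,6,7,8}:105  {0,1,3,5,6,7,8}:420  {0,1,4,5,6,7,8}:630  {0,2,3,4,5,6,8}:105  {0,2,3,5,6,7,8}:210  {0,3,4,5,6,7,8}:420  {1,2,3,5,6,7,8}:105  {1,3,4,5,6,7,8}:210  {2,3,4,5,6,7,8}:105
  start at 0(i): 420
  start at 1(o): 840
  start at 2(c): 1680
  start at 4(e): 840
sum over floor = 3780

3780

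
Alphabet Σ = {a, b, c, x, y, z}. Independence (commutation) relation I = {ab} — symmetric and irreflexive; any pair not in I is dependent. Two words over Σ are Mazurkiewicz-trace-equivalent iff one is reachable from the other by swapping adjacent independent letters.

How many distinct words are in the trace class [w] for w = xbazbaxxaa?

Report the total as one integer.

4

piece 0:x — minimal
piece 1:b rests on {0:x}
piece 2:a rests on {0:x}
piece 3:z rests on {1:b, 2:a}
piece 4:b rests on {3:z}
piece 5:a rests on {3:z}
piece 6:x rests on {4:b, 5:a}
piece 7:x rests on {6:x}
piece 8:a rests on {7:x}
piece 9:a rests on {8:a}
minimal pieces: {0:x}
ways to finish when only these pieces remain (= sum over removing one remaining piece with nothing left below it):
  1 left: {9}→1
  2 left: {8,9}→1
  3 left: {7,8,9}→1
  4 left: {6,7,8,9}→1
  5 left: {4,6,7,8,9}→1  {5,6,7,8,9}→1
  6 left: {4,5,6,7,8,9}→2
  7 left: {3,4,5,6,7,8,9}→2
  8 left: {1,3,4,5,6,7,8,9}→2  {2,3,4,5,6,7,8,9}→2
  placing 0:x first → 4 extensions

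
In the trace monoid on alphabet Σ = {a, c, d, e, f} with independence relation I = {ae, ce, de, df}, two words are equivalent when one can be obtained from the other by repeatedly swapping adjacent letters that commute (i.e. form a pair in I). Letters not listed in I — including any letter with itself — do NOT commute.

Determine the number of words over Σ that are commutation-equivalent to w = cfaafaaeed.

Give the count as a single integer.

10

0(c) covers ∅
1(f) covers 0:c
2(a) covers 1:f
3(a) covers 2:a
4(f) covers 3:a
5(a) covers 4:f
6(a) covers 5:a
7(e) covers 4:f
8(e) covers 7:e
9(d) covers 6:a
floor of heap: 0:c
completions by unplaced set U, small U first (add the entries for U minus each lowest piece of U):
  |U|=1: {8}:1  {9}:1
  |U|=2: {6,9}:1  {7,8}:1  {8,9}:2
  |U|=3: {5,6,9}:1  {6,8,9}:3  {7,8,9}:3
  |U|=4: {5,6,8,9}:4  {6,7,8,9}:6
  |U|=5: {5,6,7,8,9}:10
  |U|=6: {4,5,6,7,8,9}:10
  |U|=7: {3,4,5,6,7,8,9}:10
  |U|=8: {2,3,4,5,6,7,8,9}:10
  start at 0(c): 10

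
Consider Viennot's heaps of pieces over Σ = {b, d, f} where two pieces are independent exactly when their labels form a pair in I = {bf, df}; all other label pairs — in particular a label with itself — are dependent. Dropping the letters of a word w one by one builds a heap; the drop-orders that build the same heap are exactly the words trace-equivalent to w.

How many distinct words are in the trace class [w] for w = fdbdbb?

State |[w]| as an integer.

0(f) covers ∅
1(d) covers ∅
2(b) covers 1:d
3(d) covers 2:b
4(b) covers 3:d
5(b) covers 4:b
floor of heap: 0:f, 1:d
completions by unplaced set U, small U first (add the entries for U minus each lowest piece of U):
  |U|=1: {0}:1  {5}:1
  |U|=2: {0,5}:2  {4,5}:1
  |U|=3: {0,4,5}:3  {3,4,5}:1
  |U|=4: {0,3,4,5}:4  {2,3,4,5}:1
  start at 0(f): 1
  start at 1(d): 5
sum over floor = 6

6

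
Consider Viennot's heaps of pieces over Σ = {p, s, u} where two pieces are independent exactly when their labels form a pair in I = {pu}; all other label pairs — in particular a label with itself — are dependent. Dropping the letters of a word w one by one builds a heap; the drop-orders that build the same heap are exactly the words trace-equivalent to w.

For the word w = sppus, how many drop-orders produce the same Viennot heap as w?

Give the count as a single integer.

piece 0:s — minimal
piece 1:p rests on {0:s}
piece 2:p rests on {1:p}
piece 3:u rests on {0:s}
piece 4:s rests on {2:p, 3:u}
minimal pieces: {0:s}
ways to finish when only these pieces remain (= sum over removing one remaining piece with nothing left below it):
  1 left: {4}→1
  2 left: {2,4}→1  {3,4}→1
  3 left: {1,2,4}→1  {2,3,4}→2
  placing 0:s first → 3 extensions

3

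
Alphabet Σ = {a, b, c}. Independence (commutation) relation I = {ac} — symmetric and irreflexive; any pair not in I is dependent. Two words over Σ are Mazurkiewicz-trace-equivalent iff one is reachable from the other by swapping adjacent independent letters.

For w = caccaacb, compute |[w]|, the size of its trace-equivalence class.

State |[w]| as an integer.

0(c) covers ∅
1(a) covers ∅
2(c) covers 0:c
3(c) covers 2:c
4(a) covers 1:a
5(a) covers 4:a
6(c) covers 3:c
7(b) covers 5:a, 6:c
floor of heap: 0:c, 1:a
completions by unplaced set U, small U first (add the entries for U minus each lowest piece of U):
  |U|=1: {7}:1
  |U|=2: {5,7}:1  {6,7}:1
  |U|=3: {3,6,7}:1  {4,5,7}:1  {5,6,7}:2
  |U|=4: {1,4,5,7}:1  {2,3,6,7}:1  {3,5,6,7}:3  {4,5,6,7}:3
  |U|=5: {0,2,3,6,7}:1  {1,4,5,6,7}:4  {2,3,5,6,7}:4  {3,4,5,6,7}:6
  |U|=6: {0,2,3,5,6,7}:5  {1,3,4,5,6,7}:10  {2,3,4,5,6,7}:10
  start at 0(c): 20
  start at 1(a): 15
sum over floor = 35

35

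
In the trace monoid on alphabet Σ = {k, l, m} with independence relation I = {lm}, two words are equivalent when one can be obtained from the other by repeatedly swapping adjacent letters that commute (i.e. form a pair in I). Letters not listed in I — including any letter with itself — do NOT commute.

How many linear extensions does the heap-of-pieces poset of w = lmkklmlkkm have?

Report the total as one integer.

piece 0:l — minimal
piece 1:m — minimal
piece 2:k rests on {0:l, 1:m}
piece 3:k rests on {2:k}
piece 4:l rests on {3:k}
piece 5:m rests on {3:k}
piece 6:l rests on {4:l}
piece 7:k rests on {5:m, 6:l}
piece 8:k rests on {7:k}
piece 9:m rests on {8:k}
minimal pieces: {0:l, 1:m}
ways to finish when only these pieces remain (= sum over removing one remaining piece with nothing left below it):
  1 left: {9}→1
  2 left: {8,9}→1
  3 left: {7,8,9}→1
  4 left: {5,7,8,9}→1  {6,7,8,9}→1
  5 left: {4,6,7,8,9}→1  {5,6,7,8,9}→2
  6 left: {4,5,6,7,8,9}→3
  7 left: {3,4,5,6,7,8,9}→3
  8 left: {2,3,4,5,6,7,8,9}→3
  placing 0:l first → 3 extensions
  placing 1:m first → 3 extensions
total linear extensions = 6

6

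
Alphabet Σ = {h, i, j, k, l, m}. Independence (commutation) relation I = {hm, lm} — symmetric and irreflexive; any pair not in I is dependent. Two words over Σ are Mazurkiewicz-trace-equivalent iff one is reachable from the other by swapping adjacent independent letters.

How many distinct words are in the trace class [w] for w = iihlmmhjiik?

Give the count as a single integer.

10

0(i) covers ∅
1(i) covers 0:i
2(h) covers 1:i
3(l) covers 2:h
4(m) covers 1:i
5(m) covers 4:m
6(h) covers 3:l
7(j) covers 5:m, 6:h
8(i) covers 7:j
9(i) covers 8:i
10(k) covers 9:i
floor of heap: 0:i
completions by unplaced set U, small U first (add the entries for U minus each lowest piece of U):
  |U|=1: {10}:1
  |U|=2: {9,10}:1
  |U|=3: {8,9,10}:1
  |U|=4: {7,8,9,10}:1
  |U|=5: {5,7,8,9,10}:1  {6,7,8,9,10}:1
  |U|=6: {3,6,7,8,9,10}:1  {4,5,7,8,9,10}:1  {5,6,7,8,9,10}:2
  |U|=7: {2,3,6,7,8,9,10}:1  {3,5,6,7,8,9,10}:3  {4,5,6,7,8,9,10}:3
  |U|=8: {2,3,5,6,7,8,9,10}:4  {3,4,5,6,7,8,9,10}:6
  |U|=9: {2,3,4,5,6,7,8,9,10}:10
  start at 0(i): 10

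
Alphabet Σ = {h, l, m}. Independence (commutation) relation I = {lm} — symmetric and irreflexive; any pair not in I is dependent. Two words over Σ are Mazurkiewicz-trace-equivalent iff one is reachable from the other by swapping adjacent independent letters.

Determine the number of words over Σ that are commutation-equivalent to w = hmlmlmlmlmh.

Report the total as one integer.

126

drop 0:h onto floor
drop 1:m onto {0:h}
drop 2:l onto {0:h}
drop 3:m onto {1:m}
drop 4:l onto {2:l}
drop 5:m onto {3:m}
drop 6:l onto {4:l}
drop 7:m onto {5:m}
drop 8:l onto {6:l}
drop 9:m onto {7:m}
drop 10:h onto {8:l, 9:m}
ground layer = {0:h}
drop-orders for the pieces not yet dropped (sum over which currently-grounded one goes next):
  1 to go: {10} 1
  2 to go: {8,10} 1  {9,10} 1
  3 to go: {6,8,10} 1  {7,9,10} 1  {8,9,10} 2
  4 to go: {4,6,8,10} 1  {5,7,9,10} 1  {6,8,9,10} 3  {7,8,9,10} 3
  5 to go: {2,4,6,8,10} 1  {3,5,7,9,10} 1  {4,6,8,9,10} 4  {5,7,8,9,10} 4  {6,7,8,9,10} 6
  6 to go: {1,3,5,7,9,10} 1  {2,4,6,8,9,10} 5  {3,5,7,8,9,10} 5  {4,6,7,8,9,10} 10  {5,6,7,8,9,10} 10
  7 to go: {1,3,5,7,8,9,10} 6  {2,4,6,7,8,9,10} 15  {3,5,6,7,8,9,10} 15  {4,5,6,7,8,9,10} 20
  8 to go: {1,3,5,6,7,8,9,10} 21  {2,4,5,6,7,8,9,10} 35  {3,4,5,6,7,8,9,10} 35
  9 to go: {1,3,4,5,6,7,8,9,10} 56  {2,3,4,5,6,7,8,9,10} 70
  if 0:h drops first: 126 orders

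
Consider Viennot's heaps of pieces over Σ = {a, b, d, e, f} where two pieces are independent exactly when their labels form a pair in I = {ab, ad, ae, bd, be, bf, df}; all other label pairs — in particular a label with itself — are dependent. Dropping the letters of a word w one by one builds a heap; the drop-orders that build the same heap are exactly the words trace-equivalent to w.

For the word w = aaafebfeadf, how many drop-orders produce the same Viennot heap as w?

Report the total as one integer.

55

piece 0:a — minimal
piece 1:a rests on {0:a}
piece 2:a rests on {1:a}
piece 3:f rests on {2:a}
piece 4:e rests on {3:f}
piece 5:b — minimal
piece 6:f rests on {4:e}
piece 7:e rests on {6:f}
piece 8:a rests on {6:f}
piece 9:d rests on {7:e}
piece 10:f rests on {7:e, 8:a}
minimal pieces: {0:a, 5:b}
ways to finish when only these pieces remain (= sum over removing one remaining piece with nothing left below it):
  1 left: {5}→1  {9}→1  {10}→1
  2 left: {5,9}→2  {5,10}→2  {8,10}→1  {9,10}→2
  3 left: {5,8,10}→3  {5,9,10}→6  {7,9,10}→2  {8,9,10}→3
  4 left: {5,7,9,10}→8  {5,8,9,10}→12  {7,8,9,10}→5
  5 left: {5,7,8,9,10}→25  {6,7,8,9,10}→5
  6 left: {4,6,7,8,9,10}→5  {5,6,7,8,9,10}→30
  7 left: {3,4,6,7,8,9,10}→5  {4,5,6,7,8,9,10}→35
  8 left: {2,3,4,6,7,8,9,10}→5  {3,4,5,6,7,8,9,10}→40
  9 left: {1,2,3,4,6,7,8,9,10}→5  {2,3,4,5,6,7,8,9,10}→45
  placing 0:a first → 50 extensions
  placing 5:b first → 5 extensions
total linear extensions = 55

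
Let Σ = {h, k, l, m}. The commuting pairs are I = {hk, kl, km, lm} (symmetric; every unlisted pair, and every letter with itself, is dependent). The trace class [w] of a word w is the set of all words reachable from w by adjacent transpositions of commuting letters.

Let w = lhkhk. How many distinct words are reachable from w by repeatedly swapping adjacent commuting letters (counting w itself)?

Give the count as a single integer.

10

#0=l has no predecessor
#1=h depends on [0:l]
#2=k has no predecessor
#3=h depends on [1:h]
#4=k depends on [2:k]
sources: [0:l, 2:k]
N(rest) = Σ N(rest − s) over sources s of rest; N(one piece) = 1:
  size 1 → [3]=1  [4]=1
  size 2 → [1,3]=1  [2,4]=1  [3,4]=2
  size 3 → [0,1,3]=1  [1,3,4]=3  [2,3,4]=3
  first=0(l) contributes 6
  first=2(k) contributes 4
|[w]| = 10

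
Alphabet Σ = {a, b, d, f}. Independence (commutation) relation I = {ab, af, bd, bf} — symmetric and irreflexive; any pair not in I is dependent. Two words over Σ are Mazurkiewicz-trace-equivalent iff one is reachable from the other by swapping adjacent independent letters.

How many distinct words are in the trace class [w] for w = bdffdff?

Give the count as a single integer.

#0=b has no predecessor
#1=d has no predecessor
#2=f depends on [1:d]
#3=f depends on [2:f]
#4=d depends on [3:f]
#5=f depends on [4:d]
#6=f depends on [5:f]
sources: [0:b, 1:d]
N(rest) = Σ N(rest − s) over sources s of rest; N(one piece) = 1:
  size 1 → [0]=1  [6]=1
  size 2 → [0,6]=2  [5,6]=1
  size 3 → [0,5,6]=3  [4,5,6]=1
  size 4 → [0,4,5,6]=4  [3,4,5,6]=1
  size 5 → [0,3,4,5,6]=5  [2,3,4,5,6]=1
  first=0(b) contributes 1
  first=1(d) contributes 6
|[w]| = 7

7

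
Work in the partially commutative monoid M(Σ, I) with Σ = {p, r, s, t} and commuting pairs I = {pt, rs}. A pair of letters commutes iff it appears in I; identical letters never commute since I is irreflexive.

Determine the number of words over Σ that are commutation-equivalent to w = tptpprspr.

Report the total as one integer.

20

#0=t has no predecessor
#1=p has no predecessor
#2=t depends on [0:t]
#3=p depends on [1:p]
#4=p depends on [3:p]
#5=r depends on [2:t, 4:p]
#6=s depends on [2:t, 4:p]
#7=p depends on [5:r, 6:s]
#8=r depends on [7:p]
sources: [0:t, 1:p]
N(rest) = Σ N(rest − s) over sources s of rest; N(one piece) = 1:
  size 1 → [8]=1
  size 2 → [7,8]=1
  size 3 → [5,7,8]=1  [6,7,8]=1
  size 4 → [5,6,7,8]=2
  size 5 → [2,5,6,7,8]=2  [4,5,6,7,8]=2
  size 6 → [0,2,5,6,7,8]=2  [2,4,5,6,7,8]=4  [3,4,5,6,7,8]=2
  size 7 → [0,2,4,5,6,7,8]=6  [1,3,4,5,6,7,8]=2  [2,3,4,5,6,7,8]=6
  first=0(t) contributes 8
  first=1(p) contributes 12
|[w]| = 20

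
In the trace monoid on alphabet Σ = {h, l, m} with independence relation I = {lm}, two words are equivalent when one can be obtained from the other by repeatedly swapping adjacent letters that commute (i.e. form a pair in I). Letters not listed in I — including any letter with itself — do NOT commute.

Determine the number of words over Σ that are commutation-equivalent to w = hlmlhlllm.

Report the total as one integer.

12

piece 0:h — minimal
piece 1:l rests on {0:h}
piece 2:m rests on {0:h}
piece 3:l rests on {1:l}
piece 4:h rests on {2:m, 3:l}
piece 5:l rests on {4:h}
piece 6:l rests on {5:l}
piece 7:l rests on {6:l}
piece 8:m rests on {4:h}
minimal pieces: {0:h}
ways to finish when only these pieces remain (= sum over removing one remaining piece with nothing left below it):
  1 left: {7}→1  {8}→1
  2 left: {6,7}→1  {7,8}→2
  3 left: {5,6,7}→1  {6,7,8}→3
  4 left: {5,6,7,8}→4
  5 left: {4,5,6,7,8}→4
  6 left: {2,4,5,6,7,8}→4  {3,4,5,6,7,8}→4
  7 left: {1,3,4,5,6,7,8}→4  {2,3,4,5,6,7,8}→8
  placing 0:h first → 12 extensions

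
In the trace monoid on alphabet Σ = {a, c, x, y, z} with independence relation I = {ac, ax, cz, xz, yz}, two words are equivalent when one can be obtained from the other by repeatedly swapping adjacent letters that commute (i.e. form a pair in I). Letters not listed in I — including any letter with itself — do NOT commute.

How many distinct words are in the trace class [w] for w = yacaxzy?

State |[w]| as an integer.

piece 0:y — minimal
piece 1:a rests on {0:y}
piece 2:c rests on {0:y}
piece 3:a rests on {1:a}
piece 4:x rests on {2:c}
piece 5:z rests on {3:a}
piece 6:y rests on {3:a, 4:x}
minimal pieces: {0:y}
ways to finish when only these pieces remain (= sum over removing one remaining piece with nothing left below it):
  1 left: {5}→1  {6}→1
  2 left: {4,6}→1  {5,6}→2
  3 left: {2,4,6}→1  {3,5,6}→2  {4,5,6}→3
  4 left: {1,3,5,6}→2  {2,4,5,6}→4  {3,4,5,6}→5
  5 left: {1,3,4,5,6}→7  {2,3,4,5,6}→9
  placing 0:y first → 16 extensions

16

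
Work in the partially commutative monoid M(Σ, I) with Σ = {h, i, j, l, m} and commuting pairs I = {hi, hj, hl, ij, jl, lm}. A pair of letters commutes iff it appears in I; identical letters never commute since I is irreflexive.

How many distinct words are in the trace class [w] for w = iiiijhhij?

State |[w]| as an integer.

#0=i has no predecessor
#1=i depends on [0:i]
#2=i depends on [1:i]
#3=i depends on [2:i]
#4=j has no predecessor
#5=h has no predecessor
#6=h depends on [5:h]
#7=i depends on [3:i]
#8=j depends on [4:j]
sources: [0:i, 4:j, 5:h]
N(rest) = Σ N(rest − s) over sources s of rest; N(one piece) = 1:
  size 1 → [6]=1  [7]=1  [8]=1
  size 2 → [3,7]=1  [4,8]=1  [5,6]=1  [6,7]=2  [6,8]=2  [7,8]=2
  size 3 → [2,3,7]=1  [3,6,7]=3  [3,7,8]=3  [4,6,8]=3  [4,7,8]=3  [5,6,7]=3  [5,6,8]=3  [6,7,8]=6
  size 4 → [1,2,3,7]=1  [2,3,6,7]=4  [2,3,7,8]=4  [3,4,7,8]=6  [3,5,6,7]=6  [3,6,7,8]=12  [4,5,6,8]=6  [4,6,7,8]=12  [5,6,7,8]=12
  size 5 → [0,1,2,3,7]=1  [1,2,3,6,7]=5  [1,2,3,7,8]=5  [2,3,4,7,8]=10  [2,3,5,6,7]=10  [2,3,6,7,8]=20  [3,4,6,7,8]=30  [3,5,6,7,8]=30  [4,5,6,7,8]=30
  size 6 → [0,1,2,3,6,7]=6  [0,1,2,3,7,8]=6  [1,2,3,4,7,8]=15  [1,2,3,5,6,7]=15  [1,2,3,6,7,8]=30  [2,3,4,6,7,8]=60  [2,3,5,6,7,8]=60  [3,4,5,6,7,8]=90
  size 7 → [0,1,2,3,4,7,8]=21  [0,1,2,3,5,6,7]=21  [0,1,2,3,6,7,8]=42  [1,2,3,4,6,7,8]=105  [1,2,3,5,6,7,8]=105  [2,3,4,5,6,7,8]=210
  first=0(i) contributes 420
  first=4(j) contributes 168
  first=5(h) contributes 168
|[w]| = 756

756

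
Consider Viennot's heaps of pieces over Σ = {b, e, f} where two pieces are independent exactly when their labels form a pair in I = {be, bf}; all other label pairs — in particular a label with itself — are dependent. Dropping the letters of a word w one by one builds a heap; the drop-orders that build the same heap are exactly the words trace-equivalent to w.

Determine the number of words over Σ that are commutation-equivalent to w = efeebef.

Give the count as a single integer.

0(e) covers ∅
1(f) covers 0:e
2(e) covers 1:f
3(e) covers 2:e
4(b) covers ∅
5(e) covers 3:e
6(f) covers 5:e
floor of heap: 0:e, 4:b
completions by unplaced set U, small U first (add the entries for U minus each lowest piece of U):
  |U|=1: {4}:1  {6}:1
  |U|=2: {4,6}:2  {5,6}:1
  |U|=3: {3,5,6}:1  {4,5,6}:3
  |U|=4: {2,3,5,6}:1  {3,4,5,6}:4
  |U|=5: {1,2,3,5,6}:1  {2,3,4,5,6}:5
  start at 0(e): 6
  start at 4(b): 1
sum over floor = 7

7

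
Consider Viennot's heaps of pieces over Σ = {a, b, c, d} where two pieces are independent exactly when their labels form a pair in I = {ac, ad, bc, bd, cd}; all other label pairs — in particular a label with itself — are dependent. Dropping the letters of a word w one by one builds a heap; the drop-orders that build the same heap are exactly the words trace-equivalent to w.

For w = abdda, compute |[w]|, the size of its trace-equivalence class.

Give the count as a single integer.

10

0(a) covers ∅
1(b) covers 0:a
2(d) covers ∅
3(d) covers 2:d
4(a) covers 1:b
floor of heap: 0:a, 2:d
completions by unplaced set U, small U first (add the entries for U minus each lowest piece of U):
  |U|=1: {3}:1  {4}:1
  |U|=2: {1,4}:1  {2,3}:1  {3,4}:2
  |U|=3: {0,1,4}:1  {1,3,4}:3  {2,3,4}:3
  start at 0(a): 6
  start at 2(d): 4
sum over floor = 10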